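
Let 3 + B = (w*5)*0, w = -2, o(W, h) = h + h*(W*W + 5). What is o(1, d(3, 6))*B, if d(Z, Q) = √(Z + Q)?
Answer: -63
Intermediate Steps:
d(Z, Q) = √(Q + Z)
o(W, h) = h + h*(5 + W²) (o(W, h) = h + h*(W² + 5) = h + h*(5 + W²))
B = -3 (B = -3 - 2*5*0 = -3 - 10*0 = -3 + 0 = -3)
o(1, d(3, 6))*B = (√(6 + 3)*(6 + 1²))*(-3) = (√9*(6 + 1))*(-3) = (3*7)*(-3) = 21*(-3) = -63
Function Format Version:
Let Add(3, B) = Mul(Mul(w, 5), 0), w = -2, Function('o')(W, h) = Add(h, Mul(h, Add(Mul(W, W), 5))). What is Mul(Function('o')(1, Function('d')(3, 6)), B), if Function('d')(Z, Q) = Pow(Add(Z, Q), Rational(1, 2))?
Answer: -63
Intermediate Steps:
Function('d')(Z, Q) = Pow(Add(Q, Z), Rational(1, 2))
Function('o')(W, h) = Add(h, Mul(h, Add(5, Pow(W, 2)))) (Function('o')(W, h) = Add(h, Mul(h, Add(Pow(W, 2), 5))) = Add(h, Mul(h, Add(5, Pow(W, 2)))))
B = -3 (B = Add(-3, Mul(Mul(-2, 5), 0)) = Add(-3, Mul(-10, 0)) = Add(-3, 0) = -3)
Mul(Function('o')(1, Function('d')(3, 6)), B) = Mul(Mul(Pow(Add(6, 3), Rational(1, 2)), Add(6, Pow(1, 2))), -3) = Mul(Mul(Pow(9, Rational(1, 2)), Add(6, 1)), -3) = Mul(Mul(3, 7), -3) = Mul(21, -3) = -63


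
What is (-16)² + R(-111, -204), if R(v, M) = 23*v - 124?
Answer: -2421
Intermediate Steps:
R(v, M) = -124 + 23*v
(-16)² + R(-111, -204) = (-16)² + (-124 + 23*(-111)) = 256 + (-124 - 2553) = 256 - 2677 = -2421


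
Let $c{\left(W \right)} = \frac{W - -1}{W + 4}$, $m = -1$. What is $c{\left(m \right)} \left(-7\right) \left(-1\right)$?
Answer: $0$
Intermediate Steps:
$c{\left(W \right)} = \frac{1 + W}{4 + W}$ ($c{\left(W \right)} = \frac{W + 1}{4 + W} = \frac{1 + W}{4 + W}$)
$c{\left(m \right)} \left(-7\right) \left(-1\right) = \frac{1 - 1}{4 - 1} \left(-7\right) \left(-1\right) = \frac{1}{3} \cdot 0 \left(-7\right) \left(-1\right) = 0 \left(-7\right) \left(-1\right) = 0 \left(-1\right) = 0$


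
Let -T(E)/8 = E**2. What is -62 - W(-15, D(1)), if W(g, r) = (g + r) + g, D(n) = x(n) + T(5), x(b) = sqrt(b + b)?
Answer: 168 - sqrt(2) ≈ 166.59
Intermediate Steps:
T(E) = -8*E**2
x(b) = sqrt(2)*sqrt(b) (x(b) = sqrt(2*b) = sqrt(2)*sqrt(b))
D(n) = -200 + sqrt(2)*sqrt(n) (D(n) = sqrt(2)*sqrt(n) - 8*5**2 = sqrt(2)*sqrt(n) - 8*25 = sqrt(2)*sqrt(n) - 200 = -200 + sqrt(2)*sqrt(n))
W(g, r) = r + 2*g
-62 - W(-15, D(1)) = -62 - ((-200 + sqrt(2)*sqrt(1)) + 2*(-15)) = -62 - ((-200 + sqrt(2)*1) - 30) = -62 - ((-200 + sqrt(2)) - 30) = -62 - (-230 + sqrt(2)) = -62 + (230 - sqrt(2)) = 168 - sqrt(2)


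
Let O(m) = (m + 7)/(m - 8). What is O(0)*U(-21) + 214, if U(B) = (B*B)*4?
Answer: -2659/2 ≈ -1329.5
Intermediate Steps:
U(B) = 4*B² (U(B) = B²*4 = 4*B²)
O(m) = (7 + m)/(-8 + m)
O(0)*U(-21) + 214 = ((7 + 0)/(-8 + 0))*(4*(-21)²) + 214 = (7/(-8))*(4*441) + 214 = -⅛*7*1764 + 214 = -7/8*1764 + 214 = -3087/2 + 214 = -2659/2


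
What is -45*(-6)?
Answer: 270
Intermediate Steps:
-45*(-6) = -15*(-18) = 270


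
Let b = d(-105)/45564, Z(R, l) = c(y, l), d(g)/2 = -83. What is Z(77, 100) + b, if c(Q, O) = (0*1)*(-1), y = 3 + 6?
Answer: -83/22782 ≈ -0.0036432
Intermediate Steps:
y = 9
d(g) = -166 (d(g) = 2*(-83) = -166)
c(Q, O) = 0 (c(Q, O) = 0*(-1) = 0)
Z(R, l) = 0
b = -83/22782 (b = -166/45564 = -166*1/45564 = -83/22782 ≈ -0.0036432)
Z(77, 100) + b = 0 - 83/22782 = -83/22782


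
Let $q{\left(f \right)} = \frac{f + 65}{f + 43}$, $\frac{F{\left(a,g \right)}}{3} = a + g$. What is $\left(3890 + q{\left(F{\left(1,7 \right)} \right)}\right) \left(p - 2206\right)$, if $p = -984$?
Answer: $- \frac{831693610}{67} \approx -1.2413 \cdot 10^{7}$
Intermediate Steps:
$F{\left(a,g \right)} = 3 a + 3 g$ ($F{\left(a,g \right)} = 3 \left(a + g\right) = 3 a + 3 g$)
$q{\left(f \right)} = \frac{65 + f}{43 + f}$
$\left(3890 + q{\left(F{\left(1,7 \right)} \right)}\right) \left(p - 2206\right) = \left(3890 + \frac{65 + \left(3 \cdot 1 + 3 \cdot 7\right)}{43 + \left(3 \cdot 1 + 3 \cdot 7\right)}\right) \left(-984 - 2206\right) = \left(3890 + \frac{65 + \left(3 + 21\right)}{43 + \left(3 + 21\right)}\right) \left(-3190\right) = \left(3890 + \frac{65 + 24}{43 + 24}\right) \left(-3190\right) = \left(3890 + \frac{1}{67} \cdot 89\right) \left(-3190\right) = \left(3890 + \frac{89}{67}\right) \left(-3190\right) = \frac{260719}{67} \left(-3190\right) = - \frac{831693610}{67}$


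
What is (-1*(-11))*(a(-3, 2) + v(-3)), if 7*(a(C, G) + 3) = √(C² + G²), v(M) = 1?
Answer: -22 + 11*√13/7 ≈ -16.334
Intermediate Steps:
a(C, G) = -3 + √(C² + G²)/7
(-1*(-11))*(a(-3, 2) + v(-3)) = (-1*(-11))*((-3 + √((-3)² + 2²)/7) + 1) = 11*((-3 + √(9 + 4)/7) + 1) = 11*((-3 + √13/7) + 1) = 11*(-2 + √13/7) = -22 + 11*√13/7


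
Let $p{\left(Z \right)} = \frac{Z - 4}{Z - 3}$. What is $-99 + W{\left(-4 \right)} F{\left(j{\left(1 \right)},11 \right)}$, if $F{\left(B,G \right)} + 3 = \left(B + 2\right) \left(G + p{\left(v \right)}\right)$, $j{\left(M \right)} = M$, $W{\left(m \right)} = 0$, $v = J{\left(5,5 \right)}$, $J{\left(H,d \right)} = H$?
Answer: $-99$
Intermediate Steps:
$v = 5$
$p{\left(Z \right)} = \frac{-4 + Z}{-3 + Z}$
$F{\left(B,G \right)} = -3 + \left(\frac{1}{2} + G\right) \left(2 + B\right)$ ($F{\left(B,G \right)} = -3 + \left(B + 2\right) \left(G + \frac{-4 + 5}{-3 + 5}\right) = -3 + \left(2 + B\right) \left(G + \frac{1}{2} \cdot 1\right) = -3 + \left(2 + B\right) \left(G + \frac{1}{2}\right) = -3 + \left(2 + B\right) \left(\frac{1}{2} + G\right) = -3 + \left(\frac{1}{2} + G\right) \left(2 + B\right)$)
$-99 + W{\left(-4 \right)} F{\left(j{\left(1 \right)},11 \right)} = -99 + 0 \left(-2 + \frac{1}{2} \cdot 1 + 2 \cdot 11 + 1 \cdot 11\right) = -99 + 0 \left(-2 + \frac{1}{2} + 22 + 11\right) = -99 + 0 \cdot \frac{63}{2} = -99 + 0 = -99$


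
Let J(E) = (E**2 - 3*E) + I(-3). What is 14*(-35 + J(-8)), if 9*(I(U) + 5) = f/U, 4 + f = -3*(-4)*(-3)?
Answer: 18704/27 ≈ 692.74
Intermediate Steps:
f = -40 (f = -4 - 3*(-4)*(-3) = -4 + 12*(-3) = -4 - 36 = -40)
I(U) = -5 - 40/(9*U) (I(U) = -5 + (-40/U)/9 = -5 - 40/(9*U))
J(E) = -95/27 + E**2 - 3*E (J(E) = (E**2 - 3*E) + (-5 - 40/9/(-3)) = (E**2 - 3*E) + (-5 - 40/9*(-1/3)) = (E**2 - 3*E) + (-5 + 40/27) = (E**2 - 3*E) - 95/27 = -95/27 + E**2 - 3*E)
14*(-35 + J(-8)) = 14*(-35 + (-95/27 + (-8)**2 - 3*(-8))) = 14*(-35 + (-95/27 + 64 + 24)) = 14*(-35 + 2281/27) = 14*(1336/27) = 18704/27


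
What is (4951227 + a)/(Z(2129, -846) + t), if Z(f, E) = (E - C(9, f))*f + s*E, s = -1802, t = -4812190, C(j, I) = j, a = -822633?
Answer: -4128594/5107993 ≈ -0.80826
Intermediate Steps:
Z(f, E) = -1802*E + f*(-9 + E) (Z(f, E) = (E - 1*9)*f - 1802*E = (E - 9)*f - 1802*E = (-9 + E)*f - 1802*E = f*(-9 + E) - 1802*E = -1802*E + f*(-9 + E))
(4951227 + a)/(Z(2129, -846) + t) = (4951227 - 822633)/((-1802*(-846) - 9*2129 - 846*2129) - 4812190) = 4128594/((1524492 - 19161 - 1801134) - 4812190) = 4128594/(-295803 - 4812190) = 4128594/(-5107993) = 4128594*(-1/5107993) = -4128594/5107993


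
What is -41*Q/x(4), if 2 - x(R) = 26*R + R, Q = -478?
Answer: -9799/53 ≈ -184.89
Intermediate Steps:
x(R) = 2 - 27*R (x(R) = 2 - (26*R + R) = 2 - 27*R)
-41*Q/x(4) = -(-19598)/(2 - 27*4) = -(-19598)/(2 - 108) = -(-19598)/(-106) = -(-19598)*(-1)/106 = -41*239/53 = -9799/53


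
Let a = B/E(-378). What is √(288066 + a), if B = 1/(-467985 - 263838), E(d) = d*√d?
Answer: √(2449318154187093331464 - 243941*I*√42)/92209698 ≈ 536.72 - 1.7321e-13*I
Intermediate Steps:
E(d) = d^(3/2)
B = -1/731823 (B = 1/(-731823) = -1/731823 ≈ -1.3665e-6)
a = -I*√42/34855265844 (a = -I*√42/47628/731823 = -I*√42/34855265844 ≈ -1.8593e-10*I)
√(288066 + a) = √(288066 - I*√42/34855265844)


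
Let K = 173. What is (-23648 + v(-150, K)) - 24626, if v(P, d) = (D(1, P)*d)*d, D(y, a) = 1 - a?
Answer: 4471005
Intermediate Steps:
v(P, d) = d²*(1 - P) (v(P, d) = ((1 - P)*d)*d = (d*(1 - P))*d = d²*(1 - P))
(-23648 + v(-150, K)) - 24626 = (-23648 + 173²*(1 - 1*(-150))) - 24626 = (-23648 + 29929*(1 + 150)) - 24626 = (-23648 + 29929*151) - 24626 = (-23648 + 4519279) - 24626 = 4495631 - 24626 = 4471005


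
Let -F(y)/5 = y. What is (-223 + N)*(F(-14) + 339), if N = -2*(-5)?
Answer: -87117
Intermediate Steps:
N = 10
F(y) = -5*y
(-223 + N)*(F(-14) + 339) = (-223 + 10)*(-5*(-14) + 339) = -213*(70 + 339) = -213*409 = -87117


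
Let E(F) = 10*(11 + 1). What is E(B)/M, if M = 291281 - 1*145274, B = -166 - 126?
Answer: 40/48669 ≈ 0.00082188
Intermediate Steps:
B = -292
M = 146007 (M = 291281 - 145274 = 146007)
E(F) = 120 (E(F) = 10*12 = 120)
E(B)/M = 120/146007 = 120*(1/146007) = 40/48669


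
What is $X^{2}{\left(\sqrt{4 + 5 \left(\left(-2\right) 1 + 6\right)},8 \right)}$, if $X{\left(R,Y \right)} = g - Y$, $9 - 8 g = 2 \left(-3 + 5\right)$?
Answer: $\frac{3481}{64} \approx 54.391$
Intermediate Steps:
$g = \frac{5}{8}$ ($g = \frac{9}{8} - \frac{2 \left(-3 + 5\right)}{8} = \frac{9}{8} - \frac{2 \cdot 2}{8} = \frac{9}{8} - \frac{1}{2} = \frac{5}{8} \approx 0.625$)
$X{\left(R,Y \right)} = \frac{5}{8} - Y$
$X^{2}{\left(\sqrt{4 + 5 \left(\left(-2\right) 1 + 6\right)},8 \right)} = \left(\frac{5}{8} - 8\right)^{2} = \left(- \frac{59}{8}\right)^{2} = \frac{3481}{64}$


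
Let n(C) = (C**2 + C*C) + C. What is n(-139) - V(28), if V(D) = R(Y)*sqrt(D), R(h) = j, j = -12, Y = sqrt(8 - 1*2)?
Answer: 38503 + 24*sqrt(7) ≈ 38567.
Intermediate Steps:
Y = sqrt(6) (Y = sqrt(8 - 2) = sqrt(6) ≈ 2.4495)
R(h) = -12
V(D) = -12*sqrt(D)
n(C) = C + 2*C**2 (n(C) = (C**2 + C**2) + C = 2*C**2 + C = C + 2*C**2)
n(-139) - V(28) = -139*(1 + 2*(-139)) - (-12)*sqrt(28) = -139*(1 - 278) - (-12)*2*sqrt(7) = -139*(-277) - (-24)*sqrt(7) = 38503 + 24*sqrt(7)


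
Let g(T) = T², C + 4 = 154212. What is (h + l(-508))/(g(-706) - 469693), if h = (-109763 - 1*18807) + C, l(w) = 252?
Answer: 8630/9581 ≈ 0.90074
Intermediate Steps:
C = 154208 (C = -4 + 154212 = 154208)
h = 25638 (h = (-109763 - 1*18807) + 154208 = (-109763 - 18807) + 154208 = -128570 + 154208 = 25638)
(h + l(-508))/(g(-706) - 469693) = (25638 + 252)/((-706)² - 469693) = 25890/(498436 - 469693) = 25890/28743 = 25890*(1/28743) = 8630/9581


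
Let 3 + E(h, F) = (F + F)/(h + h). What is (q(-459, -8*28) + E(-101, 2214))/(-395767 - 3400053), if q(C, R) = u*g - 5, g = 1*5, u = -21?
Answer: 13627/383377820 ≈ 3.5545e-5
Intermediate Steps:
g = 5
q(C, R) = -110 (q(C, R) = -21*5 - 5 = -105 - 5 = -110)
E(h, F) = -3 + F/h (E(h, F) = -3 + (F + F)/(h + h) = -3 + (2*F)/((2*h)) = -3 + (2*F)*(1/(2*h)) = -3 + F/h)
(q(-459, -8*28) + E(-101, 2214))/(-395767 - 3400053) = (-110 + (-3 + 2214/(-101)))/(-395767 - 3400053) = (-110 + (-3 + 2214*(-1/101)))/(-3795820) = (-110 + (-3 - 2214/101))*(-1/3795820) = (-110 - 2517/101)*(-1/3795820) = -13627/101*(-1/3795820) = 13627/383377820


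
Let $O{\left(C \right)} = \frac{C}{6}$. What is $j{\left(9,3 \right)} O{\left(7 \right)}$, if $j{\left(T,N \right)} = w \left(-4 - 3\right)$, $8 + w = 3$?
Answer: $\frac{245}{6} \approx 40.833$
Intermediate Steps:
$w = -5$ ($w = -8 + 3 = -5$)
$j{\left(T,N \right)} = 35$ ($j{\left(T,N \right)} = - 5 \left(-4 - 3\right) = \left(-5\right) \left(-7\right) = 35$)
$O{\left(C \right)} = \frac{C}{6}$ ($O{\left(C \right)} = C \frac{1}{6} = \frac{C}{6}$)
$j{\left(9,3 \right)} O{\left(7 \right)} = 35 \cdot \frac{1}{6} \cdot 7 = 35 \cdot \frac{7}{6} = \frac{245}{6}$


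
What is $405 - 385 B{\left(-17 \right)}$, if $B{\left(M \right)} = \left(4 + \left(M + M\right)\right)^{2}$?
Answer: $-346095$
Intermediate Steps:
$B{\left(M \right)} = \left(4 + 2 M\right)^{2}$
$405 - 385 B{\left(-17 \right)} = 405 - 385 \cdot 4 \left(2 - 17\right)^{2} = 405 - 385 \cdot 4 \left(-15\right)^{2} = 405 - 385 \cdot 4 \cdot 225 = 405 - 346500 = -346095$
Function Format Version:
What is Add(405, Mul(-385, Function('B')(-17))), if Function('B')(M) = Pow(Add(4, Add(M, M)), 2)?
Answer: -346095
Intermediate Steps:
Function('B')(M) = Pow(Add(4, Mul(2, M)), 2)
Add(405, Mul(-385, Function('B')(-17))) = Add(405, Mul(-385, Mul(4, Pow(Add(2, -17), 2)))) = Add(405, Mul(-385, Mul(4, Pow(-15, 2)))) = Add(405, Mul(-385, Mul(4, 225))) = Add(405, Mul(-385, 900)) = Add(405, -346500) = -346095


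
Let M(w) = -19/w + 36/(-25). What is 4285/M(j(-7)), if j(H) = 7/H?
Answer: 107125/439 ≈ 244.02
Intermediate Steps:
M(w) = -36/25 - 19/w (M(w) = -19/w + 36*(-1/25) = -19/w - 36/25 = -36/25 - 19/w)
4285/M(j(-7)) = 4285/(-36/25 - 19/(7/(-7))) = 4285/(-36/25 - 19/(7*(-⅐))) = 4285/(-36/25 - 19/(-1)) = 4285/(-36/25 - 19*(-1)) = 4285/(-36/25 + 19) = 4285/(439/25) = 4285*(25/439) = 107125/439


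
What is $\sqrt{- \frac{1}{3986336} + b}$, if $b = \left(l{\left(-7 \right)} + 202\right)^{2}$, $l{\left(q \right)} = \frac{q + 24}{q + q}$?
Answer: $\frac{13 \sqrt{11609213975893510}}{6976088} \approx 200.79$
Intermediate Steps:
$l{\left(q \right)} = \frac{24 + q}{2 q}$
$b = \frac{7901721}{196}$ ($b = \left(\frac{24 - 7}{2 \left(-7\right)} + 202\right)^{2} = \left(\frac{1}{2} \left(- \frac{1}{7}\right) 17 + 202\right)^{2} = \left(- \frac{17}{14} + 202\right)^{2} = \left(\frac{2811}{14}\right)^{2} = \frac{7901721}{196} \approx 40315.0$)
$\sqrt{- \frac{1}{3986336} + b} = \sqrt{- \frac{1}{3986336} + \frac{7901721}{196}} = \sqrt{\frac{7874728721015}{195330464}} = \frac{13 \sqrt{11609213975893510}}{6976088}$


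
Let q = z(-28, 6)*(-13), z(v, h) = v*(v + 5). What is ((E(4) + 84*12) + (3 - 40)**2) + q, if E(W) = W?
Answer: -5991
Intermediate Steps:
z(v, h) = v*(5 + v)
q = -8372 (q = -28*(5 - 28)*(-13) = -28*(-23)*(-13) = 644*(-13) = -8372)
((E(4) + 84*12) + (3 - 40)**2) + q = ((4 + 84*12) + (3 - 40)**2) - 8372 = ((4 + 1008) + (-37)**2) - 8372 = (1012 + 1369) - 8372 = 2381 - 8372 = -5991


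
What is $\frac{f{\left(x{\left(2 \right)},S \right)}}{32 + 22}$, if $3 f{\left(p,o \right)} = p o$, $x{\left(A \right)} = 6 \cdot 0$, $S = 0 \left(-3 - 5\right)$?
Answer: $0$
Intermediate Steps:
$S = 0$ ($S = 0 \left(-8\right) = 0$)
$x{\left(A \right)} = 0$
$f{\left(p,o \right)} = \frac{o p}{3}$ ($f{\left(p,o \right)} = \frac{p o}{3} = \frac{o p}{3}$)
$\frac{f{\left(x{\left(2 \right)},S \right)}}{32 + 22} = \frac{\frac{1}{3} \cdot 0 \cdot 0}{32 + 22} = \frac{0}{54} = 0 \cdot \frac{1}{54} = 0$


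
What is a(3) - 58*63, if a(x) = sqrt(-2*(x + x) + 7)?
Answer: -3654 + I*sqrt(5) ≈ -3654.0 + 2.2361*I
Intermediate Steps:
a(x) = sqrt(7 - 4*x) (a(x) = sqrt(-4*x + 7) = sqrt(7 - 4*x))
a(3) - 58*63 = sqrt(7 - 4*3) - 58*63 = sqrt(7 - 12) - 3654 = sqrt(-5) - 3654 = I*sqrt(5) - 3654 = -3654 + I*sqrt(5)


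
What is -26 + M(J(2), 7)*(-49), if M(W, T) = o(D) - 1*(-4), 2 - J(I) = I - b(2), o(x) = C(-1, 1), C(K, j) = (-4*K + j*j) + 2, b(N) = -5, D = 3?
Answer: -565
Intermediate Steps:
C(K, j) = 2 + j² - 4*K (C(K, j) = (-4*K + j²) + 2 = (j² - 4*K) + 2 = 2 + j² - 4*K)
o(x) = 7 (o(x) = 2 + 1² - 4*(-1) = 2 + 1 + 4 = 7)
J(I) = -3 - I (J(I) = 2 - (I - 1*(-5)) = 2 - (I + 5) = 2 - (5 + I) = 2 + (-5 - I) = -3 - I)
M(W, T) = 11 (M(W, T) = 7 - 1*(-4) = 7 + 4 = 11)
-26 + M(J(2), 7)*(-49) = -26 + 11*(-49) = -26 - 539 = -565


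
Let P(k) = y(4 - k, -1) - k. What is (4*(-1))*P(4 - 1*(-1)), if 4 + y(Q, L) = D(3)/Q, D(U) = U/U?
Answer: 40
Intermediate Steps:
D(U) = 1
y(Q, L) = -4 + 1/Q
P(k) = -4 + 1/(4 - k) - k (P(k) = (-4 + 1/(4 - k)) - k = -4 + 1/(4 - k) - k)
(4*(-1))*P(4 - 1*(-1)) = (4*(-1))*((15 - (4 - 1*(-1))**2)/(-4 + (4 - 1*(-1)))) = -4*(15 - (4 + 1)**2)/(-4 + (4 + 1)) = -4*(15 - 1*5**2)/(-4 + 5) = -4*(15 - 1*25)/1 = -4*(15 - 25) = -4*(-10) = 40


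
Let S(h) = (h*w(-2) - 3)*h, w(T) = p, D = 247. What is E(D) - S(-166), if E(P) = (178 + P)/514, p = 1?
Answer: -14419331/514 ≈ -28053.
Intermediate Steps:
w(T) = 1
E(P) = 89/257 + P/514 (E(P) = (178 + P)*(1/514) = 89/257 + P/514)
S(h) = h*(-3 + h) (S(h) = (h*1 - 3)*h = (h - 3)*h = (-3 + h)*h = h*(-3 + h))
E(D) - S(-166) = (89/257 + (1/514)*247) - (-166)*(-3 - 166) = (89/257 + 247/514) - (-166)*(-169) = 425/514 - 1*28054 = 425/514 - 28054 = -14419331/514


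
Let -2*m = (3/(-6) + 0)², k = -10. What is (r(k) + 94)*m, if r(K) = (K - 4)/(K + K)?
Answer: -947/80 ≈ -11.837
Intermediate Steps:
r(K) = (-4 + K)/(2*K) (r(K) = (-4 + K)/((2*K)) = (-4 + K)*(1/(2*K)) = (-4 + K)/(2*K))
m = -⅛ (m = -(3/(-6) + 0)²/2 = -(3*(-⅙) + 0)²/2 = -(-½ + 0)²/2 = -(-½)²/2 = -½*¼ = -⅛ ≈ -0.12500)
(r(k) + 94)*m = ((½)*(-4 - 10)/(-10) + 94)*(-⅛) = ((½)*(-⅒)*(-14) + 94)*(-⅛) = (7/10 + 94)*(-⅛) = (947/10)*(-⅛) = -947/80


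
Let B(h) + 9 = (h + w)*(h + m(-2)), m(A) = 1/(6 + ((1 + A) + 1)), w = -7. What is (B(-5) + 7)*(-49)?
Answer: -2744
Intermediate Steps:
m(A) = 1/(8 + A) (m(A) = 1/(6 + (2 + A)) = 1/(8 + A))
B(h) = -9 + (-7 + h)*(⅙ + h) (B(h) = -9 + (h - 7)*(h + 1/(8 - 2)) = -9 + (-7 + h)*(h + 1/6) = -9 + (-7 + h)*(h + ⅙) = -9 + (-7 + h)*(⅙ + h))
(B(-5) + 7)*(-49) = ((-61/6 + (-5)² - 41/6*(-5)) + 7)*(-49) = ((-61/6 + 25 + 205/6) + 7)*(-49) = (49 + 7)*(-49) = 56*(-49) = -2744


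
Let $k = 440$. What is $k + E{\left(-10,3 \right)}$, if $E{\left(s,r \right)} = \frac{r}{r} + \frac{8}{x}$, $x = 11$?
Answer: $\frac{4859}{11} \approx 441.73$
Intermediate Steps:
$E{\left(s,r \right)} = \frac{19}{11}$ ($E{\left(s,r \right)} = \frac{r}{r} + \frac{8}{11} = 1 + 8 \cdot \frac{1}{11} = 1 + \frac{8}{11} = \frac{19}{11}$)
$k + E{\left(-10,3 \right)} = 440 + \frac{19}{11} = \frac{4859}{11}$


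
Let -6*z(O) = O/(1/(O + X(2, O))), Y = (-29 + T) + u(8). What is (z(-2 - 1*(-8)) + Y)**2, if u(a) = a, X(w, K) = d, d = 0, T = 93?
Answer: 4356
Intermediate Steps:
X(w, K) = 0
Y = 72 (Y = (-29 + 93) + 8 = 64 + 8 = 72)
z(O) = -O**2/6 (z(O) = -O/(6*(1/(O + 0))) = -O/(6*(1/O)) = -O*O/6 = -O**2/6)
(z(-2 - 1*(-8)) + Y)**2 = (-(-2 - 1*(-8))**2/6 + 72)**2 = (-(-2 + 8)**2/6 + 72)**2 = (-1/6*6**2 + 72)**2 = (-1/6*36 + 72)**2 = (-6 + 72)**2 = 66**2 = 4356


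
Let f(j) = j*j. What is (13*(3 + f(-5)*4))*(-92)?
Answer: -123188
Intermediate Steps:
f(j) = j²
(13*(3 + f(-5)*4))*(-92) = (13*(3 + (-5)²*4))*(-92) = (13*(3 + 25*4))*(-92) = (13*(3 + 100))*(-92) = (13*103)*(-92) = 1339*(-92) = -123188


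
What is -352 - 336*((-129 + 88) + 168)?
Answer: -43024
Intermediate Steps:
-352 - 336*((-129 + 88) + 168) = -352 - 336*(-41 + 168) = -352 - 336*127 = -352 - 42672 = -43024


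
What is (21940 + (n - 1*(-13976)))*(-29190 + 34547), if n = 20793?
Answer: 303790113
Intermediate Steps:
(21940 + (n - 1*(-13976)))*(-29190 + 34547) = (21940 + (20793 - 1*(-13976)))*(-29190 + 34547) = (21940 + (20793 + 13976))*5357 = (21940 + 34769)*5357 = 56709*5357 = 303790113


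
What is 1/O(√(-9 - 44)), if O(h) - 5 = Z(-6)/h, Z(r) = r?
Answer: 265/1361 - 6*I*√53/1361 ≈ 0.19471 - 0.032095*I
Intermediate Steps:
O(h) = 5 - 6/h
1/O(√(-9 - 44)) = 1/(5 - 6/√(-9 - 44)) = 1/(5 - 6*(-I*√53/53)) = 1/(5 - (-6)*I*√53/53) = 1/(5 + 6*I*√53/53)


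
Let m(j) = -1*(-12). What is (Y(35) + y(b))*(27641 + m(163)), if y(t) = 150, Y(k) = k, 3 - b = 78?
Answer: 5115805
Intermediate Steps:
m(j) = 12
b = -75 (b = 3 - 1*78 = 3 - 78 = -75)
(Y(35) + y(b))*(27641 + m(163)) = (35 + 150)*(27641 + 12) = 185*27653 = 5115805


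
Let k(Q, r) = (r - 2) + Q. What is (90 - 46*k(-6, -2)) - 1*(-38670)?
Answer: 39220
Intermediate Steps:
k(Q, r) = -2 + Q + r (k(Q, r) = (-2 + r) + Q = -2 + Q + r)
(90 - 46*k(-6, -2)) - 1*(-38670) = (90 - 46*(-2 - 6 - 2)) - 1*(-38670) = (90 - 46*(-10)) + 38670 = (90 + 460) + 38670 = 550 + 38670 = 39220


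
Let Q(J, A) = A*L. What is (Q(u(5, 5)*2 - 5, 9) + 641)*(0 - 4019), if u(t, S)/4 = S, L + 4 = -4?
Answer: -2286811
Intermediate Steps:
L = -8 (L = -4 - 4 = -8)
u(t, S) = 4*S
Q(J, A) = -8*A (Q(J, A) = A*(-8) = -8*A)
(Q(u(5, 5)*2 - 5, 9) + 641)*(0 - 4019) = (-8*9 + 641)*(0 - 4019) = (-72 + 641)*(-4019) = 569*(-4019) = -2286811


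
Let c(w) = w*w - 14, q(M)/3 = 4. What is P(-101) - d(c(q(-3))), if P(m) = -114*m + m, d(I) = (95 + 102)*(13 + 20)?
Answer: 4912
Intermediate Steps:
q(M) = 12 (q(M) = 3*4 = 12)
c(w) = -14 + w² (c(w) = w² - 14 = -14 + w²)
d(I) = 6501 (d(I) = 197*33 = 6501)
P(m) = -113*m
P(-101) - d(c(q(-3))) = -113*(-101) - 1*6501 = 11413 - 6501 = 4912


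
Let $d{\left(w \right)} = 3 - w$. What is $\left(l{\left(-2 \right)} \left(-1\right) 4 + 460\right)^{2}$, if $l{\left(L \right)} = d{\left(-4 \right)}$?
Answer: $186624$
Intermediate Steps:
$l{\left(L \right)} = 7$ ($l{\left(L \right)} = 3 - -4 = 3 + 4 = 7$)
$\left(l{\left(-2 \right)} \left(-1\right) 4 + 460\right)^{2} = \left(7 \left(-1\right) 4 + 460\right)^{2} = \left(\left(-7\right) 4 + 460\right)^{2} = \left(-28 + 460\right)^{2} = 432^{2} = 186624$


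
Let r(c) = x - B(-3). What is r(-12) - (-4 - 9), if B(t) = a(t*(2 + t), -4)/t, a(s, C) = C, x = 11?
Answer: 68/3 ≈ 22.667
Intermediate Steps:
B(t) = -4/t
r(c) = 29/3 (r(c) = 11 - (-4)/(-3) = 11 - (-4)*(-1)/3 = 11 - 1*4/3 = 11 - 4/3 = 29/3)
r(-12) - (-4 - 9) = 29/3 - (-4 - 9) = 29/3 - (-13) = 29/3 - 1*(-13) = 29/3 + 13 = 68/3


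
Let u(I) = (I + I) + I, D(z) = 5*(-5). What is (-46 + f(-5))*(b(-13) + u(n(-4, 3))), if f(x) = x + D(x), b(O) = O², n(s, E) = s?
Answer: -11932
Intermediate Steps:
D(z) = -25
f(x) = -25 + x (f(x) = x - 25 = -25 + x)
u(I) = 3*I (u(I) = 2*I + I = 3*I)
(-46 + f(-5))*(b(-13) + u(n(-4, 3))) = (-46 + (-25 - 5))*((-13)² + 3*(-4)) = (-46 - 30)*(169 - 12) = -76*157 = -11932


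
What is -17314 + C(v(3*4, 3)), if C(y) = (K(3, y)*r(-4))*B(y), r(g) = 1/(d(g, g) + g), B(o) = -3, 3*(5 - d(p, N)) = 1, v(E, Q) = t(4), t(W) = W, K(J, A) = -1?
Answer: -34619/2 ≈ -17310.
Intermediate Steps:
v(E, Q) = 4
d(p, N) = 14/3 (d(p, N) = 5 - ⅓*1 = 5 - ⅓ = 14/3)
r(g) = 1/(14/3 + g)
C(y) = 9/2 (C(y) = -3/(14 + 3*(-4))*(-3) = -3/(14 - 12)*(-3) = -3/2*(-3) = 9/2)
-17314 + C(v(3*4, 3)) = -17314 + 9/2 = -34619/2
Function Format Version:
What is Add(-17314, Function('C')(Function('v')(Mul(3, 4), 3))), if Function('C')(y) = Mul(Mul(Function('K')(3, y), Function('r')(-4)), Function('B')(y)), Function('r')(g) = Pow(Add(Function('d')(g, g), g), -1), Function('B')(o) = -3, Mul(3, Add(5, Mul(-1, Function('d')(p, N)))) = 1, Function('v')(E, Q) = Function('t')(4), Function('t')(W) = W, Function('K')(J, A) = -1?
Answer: Rational(-34619, 2) ≈ -17310.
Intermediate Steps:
Function('v')(E, Q) = 4
Function('d')(p, N) = Rational(14, 3) (Function('d')(p, N) = Add(5, Mul(Rational(-1, 3), 1)) = Add(5, Rational(-1, 3)) = Rational(14, 3))
Function('r')(g) = Pow(Add(Rational(14, 3), g), -1)
Function('C')(y) = Rational(9, 2) (Function('C')(y) = Mul(Mul(-1, Mul(3, Pow(Add(14, Mul(3, -4)), -1))), -3) = Mul(Mul(-1, Mul(3, Pow(Add(14, -12), -1))), -3) = Mul(Mul(-1, Mul(3, Pow(2, -1))), -3) = Mul(Mul(-1, Mul(3, Rational(1, 2))), -3) = Mul(Mul(-1, Rational(3, 2)), -3) = Mul(Rational(-3, 2), -3) = Rational(9, 2))
Add(-17314, Function('C')(Function('v')(Mul(3, 4), 3))) = Add(-17314, Rational(9, 2)) = Rational(-34619, 2)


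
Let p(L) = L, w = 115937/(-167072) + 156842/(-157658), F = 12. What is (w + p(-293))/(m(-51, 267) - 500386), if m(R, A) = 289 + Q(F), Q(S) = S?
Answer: 228299172157/387422282593440 ≈ 0.00058928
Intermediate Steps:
m(R, A) = 301 (m(R, A) = 289 + 12 = 301)
w = -1308303005/774712864 (w = 115937*(-1/167072) + 156842*(-1/157658) = -115937/167072 - 4613/4637 = -1308303005/774712864 ≈ -1.6888)
(w + p(-293))/(m(-51, 267) - 500386) = (-1308303005/774712864 - 293)/(301 - 500386) = -228299172157/774712864/(-500085) = -228299172157/774712864*(-1/500085) = 228299172157/387422282593440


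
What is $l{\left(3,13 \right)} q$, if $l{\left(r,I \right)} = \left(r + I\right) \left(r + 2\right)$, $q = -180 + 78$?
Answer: $-8160$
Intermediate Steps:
$q = -102$
$l{\left(r,I \right)} = \left(2 + r\right) \left(I + r\right)$ ($l{\left(r,I \right)} = \left(I + r\right) \left(2 + r\right) = \left(2 + r\right) \left(I + r\right)$)
$l{\left(3,13 \right)} q = \left(3^{2} + 2 \cdot 13 + 2 \cdot 3 + 13 \cdot 3\right) \left(-102\right) = \left(9 + 26 + 6 + 39\right) \left(-102\right) = 80 \left(-102\right) = -8160$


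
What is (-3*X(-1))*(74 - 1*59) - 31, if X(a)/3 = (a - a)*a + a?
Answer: 104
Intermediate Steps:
X(a) = 3*a (X(a) = 3*((a - a)*a + a) = 3*(0*a + a) = 3*(0 + a) = 3*a)
(-3*X(-1))*(74 - 1*59) - 31 = (-9*(-1))*(74 - 1*59) - 31 = (-3*(-3))*(74 - 59) - 31 = 9*15 - 31 = 135 - 31 = 104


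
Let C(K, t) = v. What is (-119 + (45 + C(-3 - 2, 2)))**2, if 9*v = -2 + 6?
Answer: 438244/81 ≈ 5410.4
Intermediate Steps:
v = 4/9 (v = (-2 + 6)/9 = (1/9)*4 = 4/9 ≈ 0.44444)
C(K, t) = 4/9
(-119 + (45 + C(-3 - 2, 2)))**2 = (-119 + (45 + 4/9))**2 = (-119 + 409/9)**2 = (-662/9)**2 = 438244/81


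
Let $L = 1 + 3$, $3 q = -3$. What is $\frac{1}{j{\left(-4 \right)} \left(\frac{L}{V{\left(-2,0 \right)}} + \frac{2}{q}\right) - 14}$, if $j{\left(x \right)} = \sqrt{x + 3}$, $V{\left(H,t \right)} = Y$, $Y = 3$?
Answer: $- \frac{63}{884} + \frac{3 i}{884} \approx -0.071267 + 0.0033937 i$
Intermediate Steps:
$q = -1$ ($q = \frac{1}{3} \left(-3\right) = -1$)
$V{\left(H,t \right)} = 3$
$L = 4$
$j{\left(x \right)} = \sqrt{3 + x}$
$\frac{1}{j{\left(-4 \right)} \left(\frac{L}{V{\left(-2,0 \right)}} + \frac{2}{q}\right) - 14} = \frac{1}{\sqrt{3 - 4} \left(\frac{4}{3} + \frac{2}{-1}\right) - 14} = \frac{1}{\sqrt{-1} \left(4 \cdot \frac{1}{3} + 2 \left(-1\right)\right) - 14} = \frac{1}{i \left(\frac{4}{3} - 2\right) - 14} = \frac{1}{i \left(- \frac{2}{3}\right) - 14} = \frac{1}{- \frac{2 i}{3} - 14} = \frac{1}{-14 - \frac{2 i}{3}} = \frac{9 \left(-14 + \frac{2 i}{3}\right)}{1768}$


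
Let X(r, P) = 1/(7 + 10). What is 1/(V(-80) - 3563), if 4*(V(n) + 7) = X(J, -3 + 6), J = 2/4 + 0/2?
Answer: -68/242759 ≈ -0.00028011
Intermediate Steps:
J = ½ (J = 2*(¼) + 0*(½) = ½ + 0 = ½ ≈ 0.50000)
X(r, P) = 1/17
V(n) = -475/68 (V(n) = -7 + (¼)*(1/17) = -7 + 1/68 = -475/68)
1/(V(-80) - 3563) = 1/(-475/68 - 3563) = 1/(-242759/68) = -68/242759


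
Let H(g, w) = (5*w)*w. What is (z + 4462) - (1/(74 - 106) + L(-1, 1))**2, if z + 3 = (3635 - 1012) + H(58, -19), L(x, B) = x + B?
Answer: 9100287/1024 ≈ 8887.0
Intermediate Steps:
H(g, w) = 5*w**2
L(x, B) = B + x
z = 4425 (z = -3 + ((3635 - 1012) + 5*(-19)**2) = -3 + (2623 + 5*361) = -3 + (2623 + 1805) = -3 + 4428 = 4425)
(z + 4462) - (1/(74 - 106) + L(-1, 1))**2 = (4425 + 4462) - (1/(74 - 106) + (1 - 1))**2 = 8887 - (1/(-32) + 0)**2 = 8887 - (-1/32 + 0)**2 = 8887 - (-1/32)**2 = 8887 - 1*1/1024 = 8887 - 1/1024 = 9100287/1024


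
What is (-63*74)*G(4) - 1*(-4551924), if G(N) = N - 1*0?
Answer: 4533276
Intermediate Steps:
G(N) = N (G(N) = N + 0 = N)
(-63*74)*G(4) - 1*(-4551924) = -63*74*4 - 1*(-4551924) = -4662*4 + 4551924 = -18648 + 4551924 = 4533276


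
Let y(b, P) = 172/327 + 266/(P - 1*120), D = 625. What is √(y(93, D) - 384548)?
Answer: I*√10486429214388630/165135 ≈ 620.12*I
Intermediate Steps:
y(b, P) = 172/327 + 266/(-120 + P) (y(b, P) = 172*(1/327) + 266/(P - 120) = 172/327 + 266/(-120 + P))
√(y(93, D) - 384548) = √(2*(33171 + 86*625)/(327*(-120 + 625)) - 384548) = √((2/327)*(33171 + 53750)/505 - 384548) = √((2/327)*(1/505)*86921 - 384548) = √(173842/165135 - 384548) = √(-63502160138/165135) = I*√10486429214388630/165135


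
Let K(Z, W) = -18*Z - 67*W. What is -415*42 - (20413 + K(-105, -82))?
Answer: -45227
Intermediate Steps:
K(Z, W) = -67*W - 18*Z
-415*42 - (20413 + K(-105, -82)) = -415*42 - (20413 + (-67*(-82) - 18*(-105))) = -17430 - (20413 + (5494 + 1890)) = -17430 - (20413 + 7384) = -17430 - 1*27797 = -17430 - 27797 = -45227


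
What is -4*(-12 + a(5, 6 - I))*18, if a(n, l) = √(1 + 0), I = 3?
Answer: 792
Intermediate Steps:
a(n, l) = 1 (a(n, l) = √1 = 1)
-4*(-12 + a(5, 6 - I))*18 = -4*(-12 + 1)*18 = -4*(-11)*18 = 44*18 = 792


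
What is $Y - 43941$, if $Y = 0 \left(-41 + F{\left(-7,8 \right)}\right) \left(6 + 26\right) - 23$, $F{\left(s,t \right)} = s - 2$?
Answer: $-43964$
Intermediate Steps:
$F{\left(s,t \right)} = -2 + s$
$Y = -23$ ($Y = 0 \left(-41 - 9\right) \left(6 + 26\right) - 23 = 0 \left(-41 - 9\right) 32 - 23 = 0 \left(\left(-50\right) 32\right) - 23 = 0 \left(-1600\right) - 23 = 0 - 23 = -23$)
$Y - 43941 = -23 - 43941 = -43964$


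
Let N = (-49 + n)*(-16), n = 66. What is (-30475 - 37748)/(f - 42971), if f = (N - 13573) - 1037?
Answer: 68223/57853 ≈ 1.1792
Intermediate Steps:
N = -272 (N = (-49 + 66)*(-16) = 17*(-16) = -272)
f = -14882 (f = (-272 - 13573) - 1037 = -13845 - 1037 = -14882)
(-30475 - 37748)/(f - 42971) = (-30475 - 37748)/(-14882 - 42971) = -68223/(-57853) = -68223*(-1/57853) = 68223/57853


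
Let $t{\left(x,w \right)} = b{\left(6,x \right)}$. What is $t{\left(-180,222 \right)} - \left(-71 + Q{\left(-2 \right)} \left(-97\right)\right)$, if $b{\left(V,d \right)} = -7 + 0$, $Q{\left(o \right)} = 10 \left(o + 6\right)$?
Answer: $3944$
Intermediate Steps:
$Q{\left(o \right)} = 60 + 10 o$ ($Q{\left(o \right)} = 10 \left(6 + o\right) = 60 + 10 o$)
$b{\left(V,d \right)} = -7$
$t{\left(x,w \right)} = -7$
$t{\left(-180,222 \right)} - \left(-71 + Q{\left(-2 \right)} \left(-97\right)\right) = -7 - \left(-71 + \left(60 + 10 \left(-2\right)\right) \left(-97\right)\right) = -7 - \left(-71 + \left(60 - 20\right) \left(-97\right)\right) = -7 - \left(-71 + 40 \left(-97\right)\right) = -7 - \left(-71 - 3880\right) = -7 - -3951 = -7 + 3951 = 3944$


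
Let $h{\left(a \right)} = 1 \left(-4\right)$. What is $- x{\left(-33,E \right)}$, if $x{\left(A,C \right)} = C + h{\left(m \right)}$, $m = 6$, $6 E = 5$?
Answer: $\frac{19}{6} \approx 3.1667$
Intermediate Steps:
$E = \frac{5}{6}$ ($E = \frac{1}{6} \cdot 5 = \frac{5}{6} \approx 0.83333$)
$h{\left(a \right)} = -4$
$x{\left(A,C \right)} = -4 + C$ ($x{\left(A,C \right)} = C - 4 = -4 + C$)
$- x{\left(-33,E \right)} = - (-4 + \frac{5}{6}) = \left(-1\right) \left(- \frac{19}{6}\right) = \frac{19}{6}$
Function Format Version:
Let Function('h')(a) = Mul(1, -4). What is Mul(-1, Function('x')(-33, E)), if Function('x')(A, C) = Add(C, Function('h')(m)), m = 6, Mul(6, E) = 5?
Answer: Rational(19, 6) ≈ 3.1667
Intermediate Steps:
E = Rational(5, 6) (E = Mul(Rational(1, 6), 5) = Rational(5, 6) ≈ 0.83333)
Function('h')(a) = -4
Function('x')(A, C) = Add(-4, C) (Function('x')(A, C) = Add(C, -4) = Add(-4, C))
Mul(-1, Function('x')(-33, E)) = Mul(-1, Add(-4, Rational(5, 6))) = Mul(-1, Rational(-19, 6)) = Rational(19, 6)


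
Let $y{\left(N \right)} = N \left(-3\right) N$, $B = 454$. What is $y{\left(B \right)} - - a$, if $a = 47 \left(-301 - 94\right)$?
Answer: $-636913$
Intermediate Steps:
$y{\left(N \right)} = - 3 N^{2}$ ($y{\left(N \right)} = - 3 N N = - 3 N^{2}$)
$a = -18565$ ($a = 47 \left(-395\right) = -18565$)
$y{\left(B \right)} - - a = - 3 \cdot 454^{2} - \left(-1\right) \left(-18565\right) = \left(-3\right) 206116 - 18565 = -618348 - 18565 = -636913$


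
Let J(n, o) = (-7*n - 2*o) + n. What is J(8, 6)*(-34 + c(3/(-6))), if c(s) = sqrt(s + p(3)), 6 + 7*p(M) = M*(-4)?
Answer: 2040 - 30*I*sqrt(602)/7 ≈ 2040.0 - 105.15*I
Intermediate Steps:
p(M) = -6/7 - 4*M/7 (p(M) = -6/7 + (M*(-4))/7 = -6/7 + (-4*M)/7 = -6/7 - 4*M/7)
c(s) = sqrt(-18/7 + s) (c(s) = sqrt(s + (-6/7 - 4/7*3)) = sqrt(s + (-6/7 - 12/7)) = sqrt(s - 18/7) = sqrt(-18/7 + s))
J(n, o) = -6*n - 2*o
J(8, 6)*(-34 + c(3/(-6))) = (-6*8 - 2*6)*(-34 + sqrt(-126 + 49*(3/(-6)))/7) = (-48 - 12)*(-34 + sqrt(-126 + 49*(3*(-1/6)))/7) = -60*(-34 + sqrt(-126 + 49*(-1/2))/7) = -60*(-34 + sqrt(-126 - 49/2)/7) = -60*(-34 + sqrt(-301/2)/7) = -60*(-34 + (I*sqrt(602)/2)/7) = -60*(-34 + I*sqrt(602)/14) = 2040 - 30*I*sqrt(602)/7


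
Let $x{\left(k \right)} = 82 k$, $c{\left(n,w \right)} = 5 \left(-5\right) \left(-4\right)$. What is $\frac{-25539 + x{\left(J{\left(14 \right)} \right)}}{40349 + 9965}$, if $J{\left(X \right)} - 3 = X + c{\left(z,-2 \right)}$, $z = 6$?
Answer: $- \frac{15945}{50314} \approx -0.31691$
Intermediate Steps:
$c{\left(n,w \right)} = 100$ ($c{\left(n,w \right)} = \left(-25\right) \left(-4\right) = 100$)
$J{\left(X \right)} = 103 + X$ ($J{\left(X \right)} = 3 + \left(X + 100\right) = 3 + \left(100 + X\right) = 103 + X$)
$\frac{-25539 + x{\left(J{\left(14 \right)} \right)}}{40349 + 9965} = \frac{-25539 + 82 \left(103 + 14\right)}{40349 + 9965} = \frac{-25539 + 82 \cdot 117}{50314} = \left(-25539 + 9594\right) \frac{1}{50314} = \left(-15945\right) \frac{1}{50314} = - \frac{15945}{50314}$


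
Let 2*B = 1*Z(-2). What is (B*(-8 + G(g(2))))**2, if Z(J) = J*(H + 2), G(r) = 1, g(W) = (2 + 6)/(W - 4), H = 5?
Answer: 2401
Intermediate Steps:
g(W) = 8/(-4 + W)
Z(J) = 7*J (Z(J) = J*(5 + 2) = J*7 = 7*J)
B = -7 (B = (1*(7*(-2)))/2 = (1*(-14))/2 = (1/2)*(-14) = -7)
(B*(-8 + G(g(2))))**2 = (-7*(-8 + 1))**2 = (-7*(-7))**2 = 49**2 = 2401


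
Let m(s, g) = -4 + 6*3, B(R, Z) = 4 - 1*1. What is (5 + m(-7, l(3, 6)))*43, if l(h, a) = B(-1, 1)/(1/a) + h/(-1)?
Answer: 817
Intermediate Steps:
B(R, Z) = 3 (B(R, Z) = 4 - 1 = 3)
l(h, a) = -h + 3*a (l(h, a) = 3/(1/a) + h/(-1) = 3*a + h*(-1) = 3*a - h = -h + 3*a)
m(s, g) = 14 (m(s, g) = -4 + 18 = 14)
(5 + m(-7, l(3, 6)))*43 = (5 + 14)*43 = 19*43 = 817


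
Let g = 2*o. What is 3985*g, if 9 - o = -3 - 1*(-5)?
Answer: 55790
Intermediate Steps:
o = 7 (o = 9 - (-3 - 1*(-5)) = 9 - (-3 + 5) = 9 - 1*2 = 9 - 2 = 7)
g = 14 (g = 2*7 = 14)
3985*g = 3985*14 = 55790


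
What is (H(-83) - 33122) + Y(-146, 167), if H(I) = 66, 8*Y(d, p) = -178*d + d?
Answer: -119303/4 ≈ -29826.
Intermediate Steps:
Y(d, p) = -177*d/8 (Y(d, p) = (-178*d + d)/8 = (-177*d)/8 = -177*d/8)
(H(-83) - 33122) + Y(-146, 167) = (66 - 33122) - 177/8*(-146) = -33056 + 12921/4 = -119303/4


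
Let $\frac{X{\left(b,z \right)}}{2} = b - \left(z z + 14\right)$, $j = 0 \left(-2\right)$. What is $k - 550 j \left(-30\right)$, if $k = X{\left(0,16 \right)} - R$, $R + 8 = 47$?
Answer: $-579$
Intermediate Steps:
$j = 0$
$X{\left(b,z \right)} = -28 - 2 z^{2} + 2 b$ ($X{\left(b,z \right)} = 2 \left(b - \left(z z + 14\right)\right) = 2 \left(b - \left(z^{2} + 14\right)\right) = 2 \left(b - \left(14 + z^{2}\right)\right) = 2 \left(-14 + b - z^{2}\right) = -28 - 2 z^{2} + 2 b$)
$R = 39$ ($R = -8 + 47 = 39$)
$k = -579$ ($k = \left(-28 - 2 \cdot 16^{2} + 2 \cdot 0\right) - 39 = \left(-28 - 512 + 0\right) - 39 = -540 - 39 = -579$)
$k - 550 j \left(-30\right) = -579 - 550 \cdot 0 \left(-30\right) = -579 - 0 = -579 + 0 = -579$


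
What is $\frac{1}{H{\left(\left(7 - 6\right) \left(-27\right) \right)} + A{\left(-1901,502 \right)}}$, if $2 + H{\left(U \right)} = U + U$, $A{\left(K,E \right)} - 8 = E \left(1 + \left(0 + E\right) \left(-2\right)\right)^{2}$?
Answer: $\frac{1}{505016470} \approx 1.9801 \cdot 10^{-9}$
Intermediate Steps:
$A{\left(K,E \right)} = 8 + E \left(1 - 2 E\right)^{2}$ ($A{\left(K,E \right)} = 8 + E \left(1 + \left(0 + E\right) \left(-2\right)\right)^{2} = 8 + E \left(1 + E \left(-2\right)\right)^{2} = 8 + E \left(1 - 2 E\right)^{2}$)
$H{\left(U \right)} = -2 + 2 U$ ($H{\left(U \right)} = -2 + \left(U + U\right) = -2 + 2 U$)
$\frac{1}{H{\left(\left(7 - 6\right) \left(-27\right) \right)} + A{\left(-1901,502 \right)}} = \frac{1}{\left(-2 + 2 \left(7 - 6\right) \left(-27\right)\right) + \left(8 + 502 \left(-1 + 2 \cdot 502\right)^{2}\right)} = \frac{1}{\left(-2 + 2 \cdot 1 \left(-27\right)\right) + \left(8 + 502 \left(-1 + 1004\right)^{2}\right)} = \frac{1}{\left(-2 + 2 \left(-27\right)\right) + \left(8 + 502 \cdot 1003^{2}\right)} = \frac{1}{\left(-2 - 54\right) + \left(8 + 502 \cdot 1006009\right)} = \frac{1}{-56 + \left(8 + 505016518\right)} = \frac{1}{-56 + 505016526} = \frac{1}{505016470}$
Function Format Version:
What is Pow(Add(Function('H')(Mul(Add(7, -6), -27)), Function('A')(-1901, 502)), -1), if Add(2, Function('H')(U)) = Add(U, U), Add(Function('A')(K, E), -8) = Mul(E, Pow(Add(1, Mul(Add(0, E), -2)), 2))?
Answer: Rational(1, 505016470) ≈ 1.9801e-9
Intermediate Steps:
Function('A')(K, E) = Add(8, Mul(E, Pow(Add(1, Mul(-2, E)), 2))) (Function('A')(K, E) = Add(8, Mul(E, Pow(Add(1, Mul(Add(0, E), -2)), 2))) = Add(8, Mul(E, Pow(Add(1, Mul(E, -2)), 2))) = Add(8, Mul(E, Pow(Add(1, Mul(-2, E)), 2))))
Function('H')(U) = Add(-2, Mul(2, U)) (Function('H')(U) = Add(-2, Add(U, U)) = Add(-2, Mul(2, U)))
Pow(Add(Function('H')(Mul(Add(7, -6), -27)), Function('A')(-1901, 502)), -1) = Pow(Add(Add(-2, Mul(2, Mul(Add(7, -6), -27))), Add(8, Mul(502, Pow(Add(-1, Mul(2, 502)), 2)))), -1) = Pow(Add(Add(-2, Mul(2, Mul(1, -27))), Add(8, Mul(502, Pow(Add(-1, 1004), 2)))), -1) = Pow(Add(Add(-2, Mul(2, -27)), Add(8, Mul(502, Pow(1003, 2)))), -1) = Pow(Add(Add(-2, -54), Add(8, Mul(502, 1006009))), -1) = Pow(Add(-56, Add(8, 505016518)), -1) = Pow(Add(-56, 505016526), -1) = Pow(505016470, -1) = Rational(1, 505016470)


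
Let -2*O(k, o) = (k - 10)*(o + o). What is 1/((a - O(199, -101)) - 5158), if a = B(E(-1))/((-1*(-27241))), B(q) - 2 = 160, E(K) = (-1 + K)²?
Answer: -27241/660512365 ≈ -4.1242e-5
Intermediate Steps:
O(k, o) = -o*(-10 + k) (O(k, o) = -(k - 10)*(o + o)/2 = -(-10 + k)*2*o/2 = -o*(-10 + k))
B(q) = 162 (B(q) = 2 + 160 = 162)
a = 162/27241 (a = 162/((-1*(-27241))) = 162/27241 ≈ 0.0059469)
1/((a - O(199, -101)) - 5158) = 1/((162/27241 - (-101)*(10 - 1*199)) - 5158) = 1/((162/27241 - (-101)*(10 - 199)) - 5158) = 1/((162/27241 - (-101)*(-189)) - 5158) = 1/((162/27241 - 1*19089) - 5158) = 1/((162/27241 - 19089) - 5158) = 1/(-520003287/27241 - 5158) = 1/(-660512365/27241) = -27241/660512365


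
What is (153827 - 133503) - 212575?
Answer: -192251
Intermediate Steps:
(153827 - 133503) - 212575 = 20324 - 212575 = -192251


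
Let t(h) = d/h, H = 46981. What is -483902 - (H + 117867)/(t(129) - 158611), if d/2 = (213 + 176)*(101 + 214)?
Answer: -3260806702402/6738583 ≈ -4.8390e+5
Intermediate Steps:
d = 245070 (d = 2*((213 + 176)*(101 + 214)) = 2*(389*315) = 2*122535 = 245070)
t(h) = 245070/h
-483902 - (H + 117867)/(t(129) - 158611) = -483902 - (46981 + 117867)/(245070/129 - 158611) = -483902 - 164848/(245070*(1/129) - 158611) = -483902 - 164848/(81690/43 - 158611) = -483902 - 164848/(-6738583/43) = -483902 - 164848*(-43)/6738583 = -483902 - 1*(-7088464/6738583) = -483902 + 7088464/6738583 = -3260806702402/6738583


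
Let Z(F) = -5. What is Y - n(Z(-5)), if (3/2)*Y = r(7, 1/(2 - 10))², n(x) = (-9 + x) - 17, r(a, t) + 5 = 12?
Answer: 191/3 ≈ 63.667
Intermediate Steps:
r(a, t) = 7 (r(a, t) = -5 + 12 = 7)
n(x) = -26 + x
Y = 98/3 (Y = (⅔)*7² = (⅔)*49 = 98/3 ≈ 32.667)
Y - n(Z(-5)) = 98/3 - (-26 - 5) = 98/3 - 1*(-31) = 98/3 + 31 = 191/3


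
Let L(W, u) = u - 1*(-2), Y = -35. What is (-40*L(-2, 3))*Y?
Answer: 7000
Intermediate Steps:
L(W, u) = 2 + u (L(W, u) = u + 2 = 2 + u)
(-40*L(-2, 3))*Y = -40*(2 + 3)*(-35) = -40*5*(-35) = -200*(-35) = 7000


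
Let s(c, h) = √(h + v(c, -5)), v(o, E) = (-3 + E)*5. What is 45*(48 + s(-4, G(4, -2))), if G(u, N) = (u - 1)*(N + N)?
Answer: 2160 + 90*I*√13 ≈ 2160.0 + 324.5*I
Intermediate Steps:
v(o, E) = -15 + 5*E
G(u, N) = 2*N*(-1 + u) (G(u, N) = (-1 + u)*(2*N) = 2*N*(-1 + u))
s(c, h) = √(-40 + h) (s(c, h) = √(h + (-15 + 5*(-5))) = √(h + (-15 - 25)) = √(h - 40) = √(-40 + h))
45*(48 + s(-4, G(4, -2))) = 45*(48 + √(-40 + 2*(-2)*(-1 + 4))) = 45*(48 + √(-40 + 2*(-2)*3)) = 45*(48 + √(-40 - 12)) = 45*(48 + √(-52)) = 45*(48 + 2*I*√13) = 2160 + 90*I*√13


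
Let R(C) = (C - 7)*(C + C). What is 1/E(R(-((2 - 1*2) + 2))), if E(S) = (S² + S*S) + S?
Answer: 1/2628 ≈ 0.00038052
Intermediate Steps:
R(C) = 2*C*(-7 + C) (R(C) = (-7 + C)*(2*C) = 2*C*(-7 + C))
E(S) = S + 2*S² (E(S) = (S² + S²) + S = 2*S² + S = S + 2*S²)
1/E(R(-((2 - 1*2) + 2))) = 1/((2*(-((2 - 1*2) + 2))*(-7 - ((2 - 1*2) + 2)))*(1 + 2*(2*(-((2 - 1*2) + 2))*(-7 - ((2 - 1*2) + 2))))) = 1/((2*(-((2 - 2) + 2))*(-7 - ((2 - 2) + 2)))*(1 + 2*(2*(-((2 - 2) + 2))*(-7 - ((2 - 2) + 2))))) = 1/((2*(-(0 + 2))*(-7 - (0 + 2)))*(1 + 2*(2*(-(0 + 2))*(-7 - (0 + 2))))) = 1/((2*(-1*2)*(-7 - 1*2))*(1 + 2*(2*(-1*2)*(-7 - 1*2)))) = 1/((2*(-2)*(-7 - 2))*(1 + 2*(2*(-2)*(-7 - 2)))) = 1/((2*(-2)*(-9))*(1 + 2*(2*(-2)*(-9)))) = 1/(36*(1 + 2*36)) = 1/(36*(1 + 72)) = 1/(36*73) = 1/2628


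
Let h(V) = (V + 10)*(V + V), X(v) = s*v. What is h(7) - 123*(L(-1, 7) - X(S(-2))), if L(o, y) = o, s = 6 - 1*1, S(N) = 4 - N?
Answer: 4051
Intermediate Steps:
s = 5 (s = 6 - 1 = 5)
X(v) = 5*v
h(V) = 2*V*(10 + V) (h(V) = (10 + V)*(2*V) = 2*V*(10 + V))
h(7) - 123*(L(-1, 7) - X(S(-2))) = 2*7*(10 + 7) - 123*(-1 - 5*(4 - 1*(-2))) = 2*7*17 - 123*(-1 - 5*(4 + 2)) = 238 - 123*(-1 - 5*6) = 238 - 123*(-1 - 1*30) = 238 - 123*(-1 - 30) = 238 - 123*(-31) = 238 + 3813 = 4051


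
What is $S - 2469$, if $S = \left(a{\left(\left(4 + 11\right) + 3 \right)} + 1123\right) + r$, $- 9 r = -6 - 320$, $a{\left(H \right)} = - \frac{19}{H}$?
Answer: $- \frac{7865}{6} \approx -1310.8$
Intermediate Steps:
$r = \frac{326}{9}$ ($r = - \frac{-6 - 320}{9} = \left(- \frac{1}{9}\right) \left(-326\right) = \frac{326}{9} \approx 36.222$)
$S = \frac{6949}{6}$ ($S = \left(- \frac{19}{\left(4 + 11\right) + 3} + 1123\right) + \frac{326}{9} = \left(- \frac{19}{15 + 3} + 1123\right) + \frac{326}{9} = \left(- \frac{19}{18} + 1123\right) + \frac{326}{9} = \frac{20195}{18} + \frac{326}{9} = \frac{6949}{6} \approx 1158.2$)
$S - 2469 = \frac{6949}{6} - 2469 = - \frac{7865}{6}$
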